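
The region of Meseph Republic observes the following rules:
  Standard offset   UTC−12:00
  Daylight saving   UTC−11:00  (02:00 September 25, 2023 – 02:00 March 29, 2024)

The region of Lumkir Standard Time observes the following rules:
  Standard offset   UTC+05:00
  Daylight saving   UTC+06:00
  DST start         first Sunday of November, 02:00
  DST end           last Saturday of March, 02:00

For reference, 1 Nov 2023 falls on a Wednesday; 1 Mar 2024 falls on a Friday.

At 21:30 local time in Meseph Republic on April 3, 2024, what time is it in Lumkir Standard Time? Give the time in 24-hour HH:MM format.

14:30

April 3, 2024 does not fall between 25 September 2023 and 29 March 2024, so daylight saving is not in effect and Meseph Republic is at UTC−12:00.
21:30 Meseph Republic + 12h = 09:30 UTC (rolling into the next day, 4 April 2024).
1 November 2023 is a Wednesday, so the first Sunday is November 5.
1 March 2024 is a Friday, so Saturdays fall on 2, 9, 16, 23, 30; the last is March 30.
At the standard offset (UTC+05:00), 09:30 UTC + 5h = 14:30 Lumkir Standard Time standard time.
The standard-time date in Lumkir Standard Time, April 4, 2024, is outside the daylight-saving period (5 November 2023 – 30 March 2024), so Lumkir Standard Time is on standard time, UTC+05:00.
09:30 UTC + 5h = 14:30 Lumkir Standard Time.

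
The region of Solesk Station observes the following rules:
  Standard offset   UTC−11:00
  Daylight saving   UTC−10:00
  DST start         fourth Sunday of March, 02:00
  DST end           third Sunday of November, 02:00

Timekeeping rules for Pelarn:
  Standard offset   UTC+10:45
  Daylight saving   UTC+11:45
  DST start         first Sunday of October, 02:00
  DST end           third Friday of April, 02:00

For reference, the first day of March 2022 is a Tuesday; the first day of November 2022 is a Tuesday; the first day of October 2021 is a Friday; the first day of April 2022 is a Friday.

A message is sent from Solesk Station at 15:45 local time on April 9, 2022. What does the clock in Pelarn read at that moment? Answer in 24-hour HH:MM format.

13:30

1 March 2022 is a Tuesday, so the first Sunday is March 6 and the fourth is March 27.
1 November 2022 is a Tuesday, so the first Sunday is November 6 and the third is November 20.
April 9, 2022 lies within the daylight-saving period (27 March – 20 November), so Solesk Station is on daylight time, UTC−10:00.
15:45 Solesk Station + 10h = 01:45 UTC (rolling into the next day, 10 April 2022).
1 October 2021 is a Friday, so the first Sunday is October 3.
1 April 2022 is a Friday, so the first Friday is April 1 and the third is April 15.
At the standard offset (UTC+10:45), 01:45 UTC + 10h45m = 12:30 Pelarn standard time.
The standard-time date in Pelarn, April 10, 2022, lies within the daylight-saving period (3 October 2021 – 15 April 2022), so Pelarn is on daylight time, UTC+11:45.
01:45 UTC + 11h45m = 13:30 Pelarn.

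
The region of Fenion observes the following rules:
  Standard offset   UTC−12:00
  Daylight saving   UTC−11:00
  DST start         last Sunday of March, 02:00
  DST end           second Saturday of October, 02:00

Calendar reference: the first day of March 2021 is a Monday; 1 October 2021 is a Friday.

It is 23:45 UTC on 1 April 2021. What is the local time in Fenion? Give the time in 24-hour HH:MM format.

12:45

1 March 2021 is a Monday, so Sundays fall on 7, 14, 21, 28; the last is March 28.
1 October 2021 is a Friday, so the first Saturday is October 2 and the second is October 9.
At the standard offset (UTC−12:00), 23:45 UTC − 12h = 11:45 Fenion standard time.
Daylight saving runs 28 March – 9 October; the standard-time date in Fenion, 1 April 2021, is inside that window, so Fenion is at UTC−11:00.
23:45 UTC − 11h = 12:45 local.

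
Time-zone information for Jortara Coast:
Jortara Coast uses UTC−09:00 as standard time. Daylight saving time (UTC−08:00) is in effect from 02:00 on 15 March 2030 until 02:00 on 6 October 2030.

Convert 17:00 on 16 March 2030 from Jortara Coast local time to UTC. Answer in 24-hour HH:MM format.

16 March 2030 lies within the daylight-saving period (15 March – 6 October), so Jortara Coast is on daylight time, UTC−08:00.
17:00 local + 8h = 01:00 UTC (rolling into the next day, 17 March 2030).

01:00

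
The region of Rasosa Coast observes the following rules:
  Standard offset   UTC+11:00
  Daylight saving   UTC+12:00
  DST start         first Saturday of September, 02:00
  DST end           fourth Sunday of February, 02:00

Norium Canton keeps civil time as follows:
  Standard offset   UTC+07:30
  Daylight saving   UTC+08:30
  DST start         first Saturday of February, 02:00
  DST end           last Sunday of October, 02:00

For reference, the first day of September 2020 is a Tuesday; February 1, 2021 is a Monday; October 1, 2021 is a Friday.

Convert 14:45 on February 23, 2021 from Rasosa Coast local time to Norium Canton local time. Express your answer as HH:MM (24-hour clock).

11:15

1 September 2020 is a Tuesday, so the first Saturday is September 5.
1 February 2021 is a Monday, so the first Sunday is February 7 and the fourth is February 28.
February 23, 2021 lies within the daylight-saving period (5 September 2020 – 28 February 2021), so Rasosa Coast is on daylight time, UTC+12:00.
14:45 Rasosa Coast − 12h = 02:45 UTC.
1 February 2021 is a Monday, so the first Saturday is February 6.
1 October 2021 is a Friday, so Sundays fall on 3, 10, 17, 24, 31; the last is October 31.
At the standard offset (UTC+07:30), 02:45 UTC + 7h30m = 10:15 Norium Canton standard time.
The standard-time date in Norium Canton, February 23, 2021, lies within the daylight-saving period (6 February – 31 October), so Norium Canton is on daylight time, UTC+08:30.
02:45 UTC + 8h30m = 11:15 Norium Canton.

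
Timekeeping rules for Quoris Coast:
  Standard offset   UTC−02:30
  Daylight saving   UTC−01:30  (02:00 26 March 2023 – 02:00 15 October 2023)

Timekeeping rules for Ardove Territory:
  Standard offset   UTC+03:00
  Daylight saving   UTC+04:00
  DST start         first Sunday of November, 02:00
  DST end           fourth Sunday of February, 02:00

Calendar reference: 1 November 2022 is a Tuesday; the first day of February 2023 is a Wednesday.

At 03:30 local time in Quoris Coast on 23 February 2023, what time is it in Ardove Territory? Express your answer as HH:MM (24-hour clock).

10:00

Daylight saving runs 26 March – 15 October; 23 February 2023 is outside that window, so Quoris Coast is on standard time at UTC−02:30.
03:30 Quoris Coast + 2h30m = 06:00 UTC.
1 November 2022 is a Tuesday, so the first Sunday is November 6.
1 February 2023 is a Wednesday, so the first Sunday is February 5 and the fourth is February 26.
At the standard offset (UTC+03:00), 06:00 UTC + 3h = 09:00 Ardove Territory standard time.
Daylight saving runs 6 November 2022 – 26 February 2023; the standard-time date in Ardove Territory, 23 February 2023, is inside that window, so Ardove Territory is at UTC+04:00.
06:00 UTC + 4h = 10:00 Ardove Territory.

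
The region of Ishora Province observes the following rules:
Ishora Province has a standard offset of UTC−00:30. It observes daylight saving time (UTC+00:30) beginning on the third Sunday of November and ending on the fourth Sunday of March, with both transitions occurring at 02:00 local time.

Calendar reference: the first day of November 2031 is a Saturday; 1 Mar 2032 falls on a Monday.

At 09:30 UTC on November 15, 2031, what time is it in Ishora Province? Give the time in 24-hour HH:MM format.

09:00

1 November 2031 is a Saturday, so the first Sunday is November 2 and the third is November 16.
1 March 2032 is a Monday, so the first Sunday is March 7 and the fourth is March 28.
At the standard offset (UTC−00:30), 09:30 UTC − 0h30m = 09:00 Ishora Province standard time.
The standard-time date in Ishora Province, November 15, 2031, does not fall between 16 November 2031 and 28 March 2032, so daylight saving is not in effect and Ishora Province is at UTC−00:30.
09:30 UTC − 0h30m = 09:00 local.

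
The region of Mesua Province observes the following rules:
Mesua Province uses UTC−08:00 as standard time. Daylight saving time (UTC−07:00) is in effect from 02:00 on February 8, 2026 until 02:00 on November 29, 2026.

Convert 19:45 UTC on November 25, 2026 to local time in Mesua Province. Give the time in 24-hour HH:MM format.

12:45

At the standard offset (UTC−08:00), 19:45 UTC − 8h = 11:45 Mesua Province standard time.
The standard-time date in Mesua Province, November 25, 2026, falls between 8 February and 29 November, so daylight saving is in effect and Mesua Province is at UTC−07:00.
19:45 UTC − 7h = 12:45 local.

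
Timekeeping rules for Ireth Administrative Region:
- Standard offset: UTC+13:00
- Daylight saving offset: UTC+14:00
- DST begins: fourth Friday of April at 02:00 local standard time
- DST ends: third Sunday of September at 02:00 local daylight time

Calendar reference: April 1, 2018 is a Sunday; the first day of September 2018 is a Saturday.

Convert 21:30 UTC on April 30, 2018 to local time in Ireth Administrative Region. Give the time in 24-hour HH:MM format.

1 April 2018 is a Sunday, so the first Friday is April 6 and the fourth is April 27.
1 September 2018 is a Saturday, so the first Sunday is September 2 and the third is September 16.
At the standard offset (UTC+13:00), 21:30 UTC + 13h = 10:30 Ireth Administrative Region standard time (rolling into the next day, 1 May 2018).
The standard-time date in Ireth Administrative Region, May 1, 2018, falls between 27 April and 16 September, so daylight saving is in effect and Ireth Administrative Region is at UTC+14:00.
21:30 UTC + 14h = 11:30 local (rolling into the next day, 1 May 2018).

11:30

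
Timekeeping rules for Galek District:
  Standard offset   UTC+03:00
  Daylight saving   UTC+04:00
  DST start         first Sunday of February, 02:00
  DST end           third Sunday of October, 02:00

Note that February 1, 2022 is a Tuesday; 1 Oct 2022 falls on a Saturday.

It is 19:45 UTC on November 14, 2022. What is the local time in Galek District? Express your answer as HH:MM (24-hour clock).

1 February 2022 is a Tuesday, so the first Sunday is February 6.
1 October 2022 is a Saturday, so the first Sunday is October 2 and the third is October 16.
At the standard offset (UTC+03:00), 19:45 UTC + 3h = 22:45 Galek District standard time.
Daylight saving runs 6 February – 16 October; the standard-time date in Galek District, November 14, 2022, is outside that window, so Galek District is on standard time at UTC+03:00.
19:45 UTC + 3h = 22:45 local.

22:45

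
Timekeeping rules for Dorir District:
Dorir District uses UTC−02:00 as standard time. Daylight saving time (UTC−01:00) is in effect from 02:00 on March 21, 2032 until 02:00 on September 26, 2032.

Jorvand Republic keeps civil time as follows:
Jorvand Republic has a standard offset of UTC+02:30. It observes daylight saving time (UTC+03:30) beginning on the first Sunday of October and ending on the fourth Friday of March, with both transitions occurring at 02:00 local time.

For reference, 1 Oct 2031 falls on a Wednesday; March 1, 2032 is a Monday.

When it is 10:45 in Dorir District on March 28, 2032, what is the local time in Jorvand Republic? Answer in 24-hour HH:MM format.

14:15

March 28, 2032 falls between 21 March and 26 September, so daylight saving is in effect and Dorir District is at UTC−01:00.
10:45 Dorir District + 1h = 11:45 UTC.
1 October 2031 is a Wednesday, so the first Sunday is October 5.
1 March 2032 is a Monday, so the first Friday is March 5 and the fourth is March 26.
At the standard offset (UTC+02:30), 11:45 UTC + 2h30m = 14:15 Jorvand Republic standard time.
Daylight saving runs 5 October 2031 – 26 March 2032; the standard-time date in Jorvand Republic, March 28, 2032, is outside that window, so Jorvand Republic is on standard time at UTC+02:30.
11:45 UTC + 2h30m = 14:15 Jorvand Republic.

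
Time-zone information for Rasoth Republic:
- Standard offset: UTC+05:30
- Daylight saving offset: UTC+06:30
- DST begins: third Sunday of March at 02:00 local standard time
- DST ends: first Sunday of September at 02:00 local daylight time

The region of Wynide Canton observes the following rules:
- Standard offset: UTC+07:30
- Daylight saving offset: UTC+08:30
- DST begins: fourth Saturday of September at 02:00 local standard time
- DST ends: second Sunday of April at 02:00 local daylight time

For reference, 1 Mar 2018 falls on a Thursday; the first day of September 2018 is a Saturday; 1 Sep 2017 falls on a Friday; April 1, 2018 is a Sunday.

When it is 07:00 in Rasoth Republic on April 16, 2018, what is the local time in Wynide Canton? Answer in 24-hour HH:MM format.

1 March 2018 is a Thursday, so the first Sunday is March 4 and the third is March 18.
1 September 2018 is a Saturday, so the first Sunday is September 2.
April 16, 2018 lies within the daylight-saving period (18 March – 2 September), so Rasoth Republic is on daylight time, UTC+06:30.
07:00 Rasoth Republic − 6h30m = 00:30 UTC.
1 September 2017 is a Friday, so the first Saturday is September 2 and the fourth is September 23.
1 April 2018 is a Sunday, so the first Sunday is April 1 and the second is April 8.
At the standard offset (UTC+07:30), 00:30 UTC + 7h30m = 08:00 Wynide Canton standard time.
The standard-time date in Wynide Canton, April 16, 2018, is outside the daylight-saving period (23 September 2017 – 8 April 2018), so Wynide Canton is on standard time, UTC+07:30.
00:30 UTC + 7h30m = 08:00 Wynide Canton.

08:00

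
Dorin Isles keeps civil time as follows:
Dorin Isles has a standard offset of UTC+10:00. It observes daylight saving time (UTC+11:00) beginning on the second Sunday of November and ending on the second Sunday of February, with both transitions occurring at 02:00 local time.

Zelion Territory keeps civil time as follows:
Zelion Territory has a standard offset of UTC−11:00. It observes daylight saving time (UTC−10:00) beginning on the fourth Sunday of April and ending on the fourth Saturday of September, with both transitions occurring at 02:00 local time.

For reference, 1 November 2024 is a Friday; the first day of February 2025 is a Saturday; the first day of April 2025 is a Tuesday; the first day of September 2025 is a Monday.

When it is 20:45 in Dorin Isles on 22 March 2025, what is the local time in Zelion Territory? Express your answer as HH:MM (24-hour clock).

1 November 2024 is a Friday, so the first Sunday is November 3 and the second is November 10.
1 February 2025 is a Saturday, so the first Sunday is February 2 and the second is February 9.
22 March 2025 does not fall between 10 November 2024 and 9 February 2025, so daylight saving is not in effect and Dorin Isles is at UTC+10:00.
20:45 Dorin Isles − 10h = 10:45 UTC.
1 April 2025 is a Tuesday, so the first Sunday is April 6 and the fourth is April 27.
1 September 2025 is a Monday, so the first Saturday is September 6 and the fourth is September 27.
At the standard offset (UTC−11:00), 10:45 UTC − 11h = 23:45 Zelion Territory standard time (rolling into the previous day, 21 March 2025).
The standard-time date in Zelion Territory, 21 March 2025, is outside the daylight-saving period (27 April – 27 September), so Zelion Territory is on standard time, UTC−11:00.
10:45 UTC − 11h = 23:45 Zelion Territory (rolling into the previous day, 21 March 2025).

23:45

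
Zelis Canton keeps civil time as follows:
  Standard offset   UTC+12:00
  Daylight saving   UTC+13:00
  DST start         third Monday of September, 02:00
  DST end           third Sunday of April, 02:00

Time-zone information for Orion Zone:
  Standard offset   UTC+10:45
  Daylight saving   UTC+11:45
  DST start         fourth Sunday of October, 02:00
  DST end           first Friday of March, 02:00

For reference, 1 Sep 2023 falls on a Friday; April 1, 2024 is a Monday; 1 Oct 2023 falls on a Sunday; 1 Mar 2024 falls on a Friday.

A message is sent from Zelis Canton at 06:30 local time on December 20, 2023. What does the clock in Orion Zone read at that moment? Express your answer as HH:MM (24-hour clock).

05:15

1 September 2023 is a Friday, so the first Monday is September 4 and the third is September 18.
1 April 2024 is a Monday, so the first Sunday is April 7 and the third is April 21.
December 20, 2023 falls between 18 September 2023 and 21 April 2024, so daylight saving is in effect and Zelis Canton is at UTC+13:00.
06:30 Zelis Canton − 13h = 17:30 UTC (rolling into the previous day, 19 December 2023).
1 October 2023 is a Sunday, so the first Sunday is October 1 and the fourth is October 22.
1 March 2024 is a Friday, so the first Friday is March 1.
At the standard offset (UTC+10:45), 17:30 UTC + 10h45m = 04:15 Orion Zone standard time (rolling into the next day, 20 December 2023).
Daylight saving runs 22 October 2023 – 1 March 2024; the standard-time date in Orion Zone, December 20, 2023, is inside that window, so Orion Zone is at UTC+11:45.
17:30 UTC + 11h45m = 05:15 Orion Zone (rolling into the next day, 20 December 2023).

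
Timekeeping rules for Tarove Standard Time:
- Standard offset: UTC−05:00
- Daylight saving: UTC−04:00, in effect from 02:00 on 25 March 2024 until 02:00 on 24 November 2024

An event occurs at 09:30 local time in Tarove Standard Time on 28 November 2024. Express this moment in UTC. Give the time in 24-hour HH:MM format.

28 November 2024 is outside the daylight-saving period (25 March – 24 November), so Tarove Standard Time is on standard time, UTC−05:00.
09:30 local + 5h = 14:30 UTC.

14:30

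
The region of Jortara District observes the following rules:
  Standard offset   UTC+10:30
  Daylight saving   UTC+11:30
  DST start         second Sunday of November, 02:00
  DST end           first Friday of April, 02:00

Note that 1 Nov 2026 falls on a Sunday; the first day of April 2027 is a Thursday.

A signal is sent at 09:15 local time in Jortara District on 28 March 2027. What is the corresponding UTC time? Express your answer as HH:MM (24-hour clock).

21:45

1 November 2026 is a Sunday, so the first Sunday is November 1 and the second is November 8.
1 April 2027 is a Thursday, so the first Friday is April 2.
28 March 2027 lies within the daylight-saving period (8 November 2026 – 2 April 2027), so Jortara District is on daylight time, UTC+11:30.
09:15 local − 11h30m = 21:45 UTC (rolling into the previous day, 27 March 2027).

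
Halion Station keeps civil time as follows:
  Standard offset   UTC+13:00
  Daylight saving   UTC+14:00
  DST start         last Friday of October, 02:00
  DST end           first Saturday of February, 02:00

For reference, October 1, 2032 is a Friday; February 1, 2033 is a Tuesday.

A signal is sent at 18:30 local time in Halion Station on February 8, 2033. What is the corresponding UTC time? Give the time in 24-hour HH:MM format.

05:30

1 October 2032 is a Friday, so Fridays fall on 1, 8, 15, 22, 29; the last is October 29.
1 February 2033 is a Tuesday, so the first Saturday is February 5.
Daylight saving runs 29 October 2032 – 5 February 2033; February 8, 2033 is outside that window, so Halion Station is on standard time at UTC+13:00.
18:30 local − 13h = 05:30 UTC.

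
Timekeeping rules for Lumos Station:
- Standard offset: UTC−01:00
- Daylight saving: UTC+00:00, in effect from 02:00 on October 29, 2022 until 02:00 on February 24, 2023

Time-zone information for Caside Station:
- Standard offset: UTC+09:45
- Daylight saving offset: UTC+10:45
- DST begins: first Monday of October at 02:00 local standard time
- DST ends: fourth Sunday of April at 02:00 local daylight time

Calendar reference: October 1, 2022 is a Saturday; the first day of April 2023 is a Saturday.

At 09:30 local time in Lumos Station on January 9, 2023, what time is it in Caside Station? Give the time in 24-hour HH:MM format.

20:15

Daylight saving runs 29 October 2022 – 24 February 2023; January 9, 2023 is inside that window, so Lumos Station is at UTC+00:00.
09:30 Lumos Station − 0h = 09:30 UTC.
1 October 2022 is a Saturday, so the first Monday is October 3.
1 April 2023 is a Saturday, so the first Sunday is April 2 and the fourth is April 23.
At the standard offset (UTC+09:45), 09:30 UTC + 9h45m = 19:15 Caside Station standard time.
The standard-time date in Caside Station, January 9, 2023, falls between 3 October 2022 and 23 April 2023, so daylight saving is in effect and Caside Station is at UTC+10:45.
09:30 UTC + 10h45m = 20:15 Caside Station.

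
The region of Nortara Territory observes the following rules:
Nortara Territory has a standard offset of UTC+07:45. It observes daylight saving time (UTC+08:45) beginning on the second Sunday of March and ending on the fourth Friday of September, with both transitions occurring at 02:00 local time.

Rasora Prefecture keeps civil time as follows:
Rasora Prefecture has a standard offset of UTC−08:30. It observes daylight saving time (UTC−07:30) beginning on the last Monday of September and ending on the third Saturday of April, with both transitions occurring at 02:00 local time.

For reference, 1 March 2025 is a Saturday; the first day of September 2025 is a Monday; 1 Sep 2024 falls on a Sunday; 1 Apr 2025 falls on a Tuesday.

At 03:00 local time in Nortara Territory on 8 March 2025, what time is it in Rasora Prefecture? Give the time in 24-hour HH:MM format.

1 March 2025 is a Saturday, so the first Sunday is March 2 and the second is March 9.
1 September 2025 is a Monday, so the first Friday is September 5 and the fourth is September 26.
Daylight saving runs 9 March – 26 September; 8 March 2025 is outside that window, so Nortara Territory is on standard time at UTC+07:45.
03:00 Nortara Territory − 7h45m = 19:15 UTC (rolling into the previous day, 7 March 2025).
1 September 2024 is a Sunday, so Mondays fall on 2, 9, 16, 23, 30; the last is September 30.
1 April 2025 is a Tuesday, so the first Saturday is April 5 and the third is April 19.
At the standard offset (UTC−08:30), 19:15 UTC − 8h30m = 10:45 Rasora Prefecture standard time.
The standard-time date in Rasora Prefecture, 7 March 2025, lies within the daylight-saving period (30 September 2024 – 19 April 2025), so Rasora Prefecture is on daylight time, UTC−07:30.
19:15 UTC − 7h30m = 11:45 Rasora Prefecture.

11:45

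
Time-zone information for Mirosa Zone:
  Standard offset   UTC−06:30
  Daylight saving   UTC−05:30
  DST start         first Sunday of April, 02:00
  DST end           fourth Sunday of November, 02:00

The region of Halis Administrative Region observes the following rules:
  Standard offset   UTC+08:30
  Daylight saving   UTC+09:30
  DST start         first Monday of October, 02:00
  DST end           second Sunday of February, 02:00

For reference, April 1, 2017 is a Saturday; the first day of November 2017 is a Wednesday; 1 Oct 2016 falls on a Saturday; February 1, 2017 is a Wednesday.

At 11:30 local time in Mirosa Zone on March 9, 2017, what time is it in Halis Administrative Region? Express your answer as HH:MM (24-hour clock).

02:30

1 April 2017 is a Saturday, so the first Sunday is April 2.
1 November 2017 is a Wednesday, so the first Sunday is November 5 and the fourth is November 26.
Daylight saving runs 2 April – 26 November; March 9, 2017 is outside that window, so Mirosa Zone is on standard time at UTC−06:30.
11:30 Mirosa Zone + 6h30m = 18:00 UTC.
1 October 2016 is a Saturday, so the first Monday is October 3.
1 February 2017 is a Wednesday, so the first Sunday is February 5 and the second is February 12.
At the standard offset (UTC+08:30), 18:00 UTC + 8h30m = 02:30 Halis Administrative Region standard time (rolling into the next day, 10 March 2017).
Daylight saving runs 3 October 2016 – 12 February 2017; the standard-time date in Halis Administrative Region, March 10, 2017, is outside that window, so Halis Administrative Region is on standard time at UTC+08:30.
18:00 UTC + 8h30m = 02:30 Halis Administrative Region (rolling into the next day, 10 March 2017).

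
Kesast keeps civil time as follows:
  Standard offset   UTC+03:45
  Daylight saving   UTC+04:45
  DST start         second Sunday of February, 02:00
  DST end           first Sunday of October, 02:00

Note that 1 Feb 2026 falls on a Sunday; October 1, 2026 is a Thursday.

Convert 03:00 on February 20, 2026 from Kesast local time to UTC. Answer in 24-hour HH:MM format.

22:15

1 February 2026 is a Sunday, so the first Sunday is February 1 and the second is February 8.
1 October 2026 is a Thursday, so the first Sunday is October 4.
February 20, 2026 lies within the daylight-saving period (8 February – 4 October), so Kesast is on daylight time, UTC+04:45.
03:00 local − 4h45m = 22:15 UTC (rolling into the previous day, 19 February 2026).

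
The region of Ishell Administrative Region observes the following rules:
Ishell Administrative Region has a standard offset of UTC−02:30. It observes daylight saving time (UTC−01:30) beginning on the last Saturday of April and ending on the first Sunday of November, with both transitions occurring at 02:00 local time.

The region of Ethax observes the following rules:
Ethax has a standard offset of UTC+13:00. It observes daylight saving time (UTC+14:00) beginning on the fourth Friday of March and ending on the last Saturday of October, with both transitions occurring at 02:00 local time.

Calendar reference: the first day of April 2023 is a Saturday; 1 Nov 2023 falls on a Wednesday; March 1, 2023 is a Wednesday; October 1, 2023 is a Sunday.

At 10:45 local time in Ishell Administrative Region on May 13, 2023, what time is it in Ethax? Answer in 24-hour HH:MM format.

1 April 2023 is a Saturday, so Saturdays fall on 1, 8, 15, 22, 29; the last is April 29.
1 November 2023 is a Wednesday, so the first Sunday is November 5.
May 13, 2023 lies within the daylight-saving period (29 April – 5 November), so Ishell Administrative Region is on daylight time, UTC−01:30.
10:45 Ishell Administrative Region + 1h30m = 12:15 UTC.
1 March 2023 is a Wednesday, so the first Friday is March 3 and the fourth is March 24.
1 October 2023 is a Sunday, so Saturdays fall on 7, 14, 21, 28; the last is October 28.
At the standard offset (UTC+13:00), 12:15 UTC + 13h = 01:15 Ethax standard time (rolling into the next day, 14 May 2023).
The standard-time date in Ethax, May 14, 2023, lies within the daylight-saving period (24 March – 28 October), so Ethax is on daylight time, UTC+14:00.
12:15 UTC + 14h = 02:15 Ethax (rolling into the next day, 14 May 2023).

02:15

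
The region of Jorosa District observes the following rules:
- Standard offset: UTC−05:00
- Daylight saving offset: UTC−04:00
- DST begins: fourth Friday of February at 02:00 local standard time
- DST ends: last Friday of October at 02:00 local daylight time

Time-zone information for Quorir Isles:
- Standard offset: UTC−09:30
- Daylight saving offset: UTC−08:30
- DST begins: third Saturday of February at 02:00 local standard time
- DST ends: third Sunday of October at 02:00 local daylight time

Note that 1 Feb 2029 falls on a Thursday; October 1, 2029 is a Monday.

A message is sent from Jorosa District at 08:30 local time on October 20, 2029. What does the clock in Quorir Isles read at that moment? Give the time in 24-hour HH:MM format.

1 February 2029 is a Thursday, so the first Friday is February 2 and the fourth is February 23.
1 October 2029 is a Monday, so Fridays fall on 5, 12, 19, 26; the last is October 26.
Daylight saving runs 23 February – 26 October; October 20, 2029 is inside that window, so Jorosa District is at UTC−04:00.
08:30 Jorosa District + 4h = 12:30 UTC.
1 February 2029 is a Thursday, so the first Saturday is February 3 and the third is February 17.
1 October 2029 is a Monday, so the first Sunday is October 7 and the third is October 21.
At the standard offset (UTC−09:30), 12:30 UTC − 9h30m = 03:00 Quorir Isles standard time.
The standard-time date in Quorir Isles, October 20, 2029, falls between 17 February and 21 October, so daylight saving is in effect and Quorir Isles is at UTC−08:30.
12:30 UTC − 8h30m = 04:00 Quorir Isles.

04:00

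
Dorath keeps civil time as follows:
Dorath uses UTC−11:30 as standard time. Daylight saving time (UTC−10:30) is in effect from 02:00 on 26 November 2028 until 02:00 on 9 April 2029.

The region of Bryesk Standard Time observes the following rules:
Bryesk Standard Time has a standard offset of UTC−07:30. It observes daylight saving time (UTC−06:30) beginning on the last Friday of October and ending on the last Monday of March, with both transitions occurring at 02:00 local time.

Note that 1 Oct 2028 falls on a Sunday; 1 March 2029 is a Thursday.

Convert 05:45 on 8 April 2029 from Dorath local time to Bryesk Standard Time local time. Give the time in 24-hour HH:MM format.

08:45

8 April 2029 falls between 26 November 2028 and 9 April 2029, so daylight saving is in effect and Dorath is at UTC−10:30.
05:45 Dorath + 10h30m = 16:15 UTC.
1 October 2028 is a Sunday, so Fridays fall on 6, 13, 20, 27; the last is October 27.
1 March 2029 is a Thursday, so Mondays fall on 5, 12, 19, 26; the last is March 26.
At the standard offset (UTC−07:30), 16:15 UTC − 7h30m = 08:45 Bryesk Standard Time standard time.
The standard-time date in Bryesk Standard Time, 8 April 2029, is outside the daylight-saving period (27 October 2028 – 26 March 2029), so Bryesk Standard Time is on standard time, UTC−07:30.
16:15 UTC − 7h30m = 08:45 Bryesk Standard Time.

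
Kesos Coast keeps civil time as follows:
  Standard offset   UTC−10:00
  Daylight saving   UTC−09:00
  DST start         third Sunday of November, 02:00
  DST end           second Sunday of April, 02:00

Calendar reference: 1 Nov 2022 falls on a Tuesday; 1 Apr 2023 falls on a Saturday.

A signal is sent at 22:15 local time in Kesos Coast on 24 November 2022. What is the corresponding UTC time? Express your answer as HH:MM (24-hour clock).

07:15

1 November 2022 is a Tuesday, so the first Sunday is November 6 and the third is November 20.
1 April 2023 is a Saturday, so the first Sunday is April 2 and the second is April 9.
Daylight saving runs 20 November 2022 – 9 April 2023; 24 November 2022 is inside that window, so Kesos Coast is at UTC−09:00.
22:15 local + 9h = 07:15 UTC (rolling into the next day, 25 November 2022).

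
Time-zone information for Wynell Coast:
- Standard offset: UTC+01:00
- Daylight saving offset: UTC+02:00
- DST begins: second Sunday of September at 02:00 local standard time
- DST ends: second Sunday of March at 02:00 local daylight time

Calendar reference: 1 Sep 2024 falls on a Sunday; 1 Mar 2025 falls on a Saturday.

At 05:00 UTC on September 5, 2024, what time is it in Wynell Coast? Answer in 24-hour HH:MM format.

1 September 2024 is a Sunday, so the first Sunday is September 1 and the second is September 8.
1 March 2025 is a Saturday, so the first Sunday is March 2 and the second is March 9.
At the standard offset (UTC+01:00), 05:00 UTC + 1h = 06:00 Wynell Coast standard time.
The standard-time date in Wynell Coast, September 5, 2024, is outside the daylight-saving period (8 September 2024 – 9 March 2025), so Wynell Coast is on standard time, UTC+01:00.
05:00 UTC + 1h = 06:00 local.

06:00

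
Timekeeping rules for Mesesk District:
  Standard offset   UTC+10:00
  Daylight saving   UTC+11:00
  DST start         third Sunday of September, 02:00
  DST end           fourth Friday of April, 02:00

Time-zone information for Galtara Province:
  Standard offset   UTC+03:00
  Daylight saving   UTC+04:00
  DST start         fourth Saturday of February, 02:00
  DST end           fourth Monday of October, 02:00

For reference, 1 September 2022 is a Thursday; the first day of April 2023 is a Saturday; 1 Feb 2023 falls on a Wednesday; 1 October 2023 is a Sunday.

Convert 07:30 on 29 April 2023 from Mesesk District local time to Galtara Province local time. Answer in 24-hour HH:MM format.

01:30

1 September 2022 is a Thursday, so the first Sunday is September 4 and the third is September 18.
1 April 2023 is a Saturday, so the first Friday is April 7 and the fourth is April 28.
Daylight saving runs 18 September 2022 – 28 April 2023; 29 April 2023 is outside that window, so Mesesk District is on standard time at UTC+10:00.
07:30 Mesesk District − 10h = 21:30 UTC (rolling into the previous day, 28 April 2023).
1 February 2023 is a Wednesday, so the first Saturday is February 4 and the fourth is February 25.
1 October 2023 is a Sunday, so the first Monday is October 2 and the fourth is October 23.
At the standard offset (UTC+03:00), 21:30 UTC + 3h = 00:30 Galtara Province standard time (rolling into the next day, 29 April 2023).
Daylight saving runs 25 February – 23 October; the standard-time date in Galtara Province, 29 April 2023, is inside that window, so Galtara Province is at UTC+04:00.
21:30 UTC + 4h = 01:30 Galtara Province (rolling into the next day, 29 April 2023).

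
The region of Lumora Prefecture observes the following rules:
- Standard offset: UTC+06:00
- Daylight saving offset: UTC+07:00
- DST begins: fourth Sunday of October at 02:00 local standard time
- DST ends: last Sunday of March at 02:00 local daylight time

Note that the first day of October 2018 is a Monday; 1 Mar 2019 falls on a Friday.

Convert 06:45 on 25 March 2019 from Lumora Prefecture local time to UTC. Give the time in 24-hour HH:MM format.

23:45

1 October 2018 is a Monday, so the first Sunday is October 7 and the fourth is October 28.
1 March 2019 is a Friday, so Sundays fall on 3, 10, 17, 24, 31; the last is March 31.
25 March 2019 falls between 28 October 2018 and 31 March 2019, so daylight saving is in effect and Lumora Prefecture is at UTC+07:00.
06:45 local − 7h = 23:45 UTC (rolling into the previous day, 24 March 2019).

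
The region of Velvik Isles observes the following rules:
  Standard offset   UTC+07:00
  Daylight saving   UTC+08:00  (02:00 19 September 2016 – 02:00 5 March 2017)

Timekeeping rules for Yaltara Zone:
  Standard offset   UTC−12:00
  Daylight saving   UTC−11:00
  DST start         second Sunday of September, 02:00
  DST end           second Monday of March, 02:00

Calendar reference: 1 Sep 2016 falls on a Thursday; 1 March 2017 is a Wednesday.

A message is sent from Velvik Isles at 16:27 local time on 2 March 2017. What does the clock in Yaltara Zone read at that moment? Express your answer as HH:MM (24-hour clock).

2 March 2017 falls between 19 September 2016 and 5 March 2017, so daylight saving is in effect and Velvik Isles is at UTC+08:00.
16:27 Velvik Isles − 8h = 08:27 UTC.
1 September 2016 is a Thursday, so the first Sunday is September 4 and the second is September 11.
1 March 2017 is a Wednesday, so the first Monday is March 6 and the second is March 13.
At the standard offset (UTC−12:00), 08:27 UTC − 12h = 20:27 Yaltara Zone standard time (rolling into the previous day, 1 March 2017).
The standard-time date in Yaltara Zone, 1 March 2017, falls between 11 September 2016 and 13 March 2017, so daylight saving is in effect and Yaltara Zone is at UTC−11:00.
08:27 UTC − 11h = 21:27 Yaltara Zone (rolling into the previous day, 1 March 2017).

21:27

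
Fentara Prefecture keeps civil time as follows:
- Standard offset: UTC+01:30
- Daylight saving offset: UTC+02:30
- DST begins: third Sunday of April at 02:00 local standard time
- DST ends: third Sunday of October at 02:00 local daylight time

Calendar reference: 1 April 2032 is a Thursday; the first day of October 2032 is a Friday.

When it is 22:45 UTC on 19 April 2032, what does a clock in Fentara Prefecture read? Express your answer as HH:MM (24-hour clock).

01:15

1 April 2032 is a Thursday, so the first Sunday is April 4 and the third is April 18.
1 October 2032 is a Friday, so the first Sunday is October 3 and the third is October 17.
At the standard offset (UTC+01:30), 22:45 UTC + 1h30m = 00:15 Fentara Prefecture standard time (rolling into the next day, 20 April 2032).
The standard-time date in Fentara Prefecture, 20 April 2032, lies within the daylight-saving period (18 April – 17 October), so Fentara Prefecture is on daylight time, UTC+02:30.
22:45 UTC + 2h30m = 01:15 local (rolling into the next day, 20 April 2032).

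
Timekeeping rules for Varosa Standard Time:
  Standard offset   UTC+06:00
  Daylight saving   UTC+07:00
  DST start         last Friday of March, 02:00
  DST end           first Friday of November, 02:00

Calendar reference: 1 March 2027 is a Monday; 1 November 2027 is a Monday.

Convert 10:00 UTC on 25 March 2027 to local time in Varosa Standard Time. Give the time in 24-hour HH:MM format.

1 March 2027 is a Monday, so Fridays fall on 5, 12, 19, 26; the last is March 26.
1 November 2027 is a Monday, so the first Friday is November 5.
At the standard offset (UTC+06:00), 10:00 UTC + 6h = 16:00 Varosa Standard Time standard time.
The standard-time date in Varosa Standard Time, 25 March 2027, is outside the daylight-saving period (26 March – 5 November), so Varosa Standard Time is on standard time, UTC+06:00.
10:00 UTC + 6h = 16:00 local.

16:00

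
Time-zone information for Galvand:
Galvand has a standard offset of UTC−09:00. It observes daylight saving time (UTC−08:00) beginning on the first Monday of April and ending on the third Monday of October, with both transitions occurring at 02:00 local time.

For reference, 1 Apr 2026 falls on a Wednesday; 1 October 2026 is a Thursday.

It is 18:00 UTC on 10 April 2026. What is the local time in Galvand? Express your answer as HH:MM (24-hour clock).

10:00

1 April 2026 is a Wednesday, so the first Monday is April 6.
1 October 2026 is a Thursday, so the first Monday is October 5 and the third is October 19.
At the standard offset (UTC−09:00), 18:00 UTC − 9h = 09:00 Galvand standard time.
The standard-time date in Galvand, 10 April 2026, lies within the daylight-saving period (6 April – 19 October), so Galvand is on daylight time, UTC−08:00.
18:00 UTC − 8h = 10:00 local.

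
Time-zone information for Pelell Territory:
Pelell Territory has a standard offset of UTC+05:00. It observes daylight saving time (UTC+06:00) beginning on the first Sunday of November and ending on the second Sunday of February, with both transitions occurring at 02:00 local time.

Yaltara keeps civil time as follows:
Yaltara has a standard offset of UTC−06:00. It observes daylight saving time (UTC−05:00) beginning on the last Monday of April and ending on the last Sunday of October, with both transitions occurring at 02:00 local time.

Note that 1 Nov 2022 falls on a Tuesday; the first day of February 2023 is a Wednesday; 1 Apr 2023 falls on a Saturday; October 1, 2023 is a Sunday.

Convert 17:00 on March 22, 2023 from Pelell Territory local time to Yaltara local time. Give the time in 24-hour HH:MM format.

1 November 2022 is a Tuesday, so the first Sunday is November 6.
1 February 2023 is a Wednesday, so the first Sunday is February 5 and the second is February 12.
March 22, 2023 does not fall between 6 November 2022 and 12 February 2023, so daylight saving is not in effect and Pelell Territory is at UTC+05:00.
17:00 Pelell Territory − 5h = 12:00 UTC.
1 April 2023 is a Saturday, so Mondays fall on 3, 10, 17, 24; the last is April 24.
1 October 2023 is a Sunday, so Sundays fall on 1, 8, 15, 22, 29; the last is October 29.
At the standard offset (UTC−06:00), 12:00 UTC − 6h = 06:00 Yaltara standard time.
Daylight saving runs 24 April – 29 October; the standard-time date in Yaltara, March 22, 2023, is outside that window, so Yaltara is on standard time at UTC−06:00.
12:00 UTC − 6h = 06:00 Yaltara.

06:00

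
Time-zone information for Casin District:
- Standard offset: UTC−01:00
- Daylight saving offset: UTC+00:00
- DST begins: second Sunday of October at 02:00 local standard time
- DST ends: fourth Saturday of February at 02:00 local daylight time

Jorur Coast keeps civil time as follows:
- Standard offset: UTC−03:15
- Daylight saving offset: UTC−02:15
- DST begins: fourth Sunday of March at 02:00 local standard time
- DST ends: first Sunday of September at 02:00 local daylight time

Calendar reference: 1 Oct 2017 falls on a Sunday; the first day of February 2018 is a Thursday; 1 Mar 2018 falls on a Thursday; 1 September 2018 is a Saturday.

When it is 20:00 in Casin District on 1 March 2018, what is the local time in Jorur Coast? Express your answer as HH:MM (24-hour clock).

1 October 2017 is a Sunday, so the first Sunday is October 1 and the second is October 8.
1 February 2018 is a Thursday, so the first Saturday is February 3 and the fourth is February 24.
1 March 2018 is outside the daylight-saving period (8 October 2017 – 24 February 2018), so Casin District is on standard time, UTC−01:00.
20:00 Casin District + 1h = 21:00 UTC.
1 March 2018 is a Thursday, so the first Sunday is March 4 and the fourth is March 25.
1 September 2018 is a Saturday, so the first Sunday is September 2.
At the standard offset (UTC−03:15), 21:00 UTC − 3h15m = 17:45 Jorur Coast standard time.
Daylight saving runs 25 March – 2 September; the standard-time date in Jorur Coast, 1 March 2018, is outside that window, so Jorur Coast is on standard time at UTC−03:15.
21:00 UTC − 3h15m = 17:45 Jorur Coast.

17:45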